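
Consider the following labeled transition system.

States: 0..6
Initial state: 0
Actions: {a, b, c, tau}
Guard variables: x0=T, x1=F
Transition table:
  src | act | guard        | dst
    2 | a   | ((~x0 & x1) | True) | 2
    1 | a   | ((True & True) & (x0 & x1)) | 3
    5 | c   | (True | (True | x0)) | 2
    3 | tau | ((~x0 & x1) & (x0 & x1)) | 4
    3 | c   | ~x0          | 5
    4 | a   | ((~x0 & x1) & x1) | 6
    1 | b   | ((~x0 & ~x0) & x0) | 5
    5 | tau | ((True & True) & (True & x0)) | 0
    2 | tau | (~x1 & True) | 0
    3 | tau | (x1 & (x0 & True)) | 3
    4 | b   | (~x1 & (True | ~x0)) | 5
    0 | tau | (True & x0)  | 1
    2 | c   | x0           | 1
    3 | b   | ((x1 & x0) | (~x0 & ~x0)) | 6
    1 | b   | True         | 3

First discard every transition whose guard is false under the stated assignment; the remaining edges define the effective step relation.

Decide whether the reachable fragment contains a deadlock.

Answer: DEADLOCK at state 3

Working:
Reach set: {0,1,3}
  0: tau→1  [1 out]
  1: b→3  [1 out]
  3: ∅  [no exit]
Path to 3: tau·b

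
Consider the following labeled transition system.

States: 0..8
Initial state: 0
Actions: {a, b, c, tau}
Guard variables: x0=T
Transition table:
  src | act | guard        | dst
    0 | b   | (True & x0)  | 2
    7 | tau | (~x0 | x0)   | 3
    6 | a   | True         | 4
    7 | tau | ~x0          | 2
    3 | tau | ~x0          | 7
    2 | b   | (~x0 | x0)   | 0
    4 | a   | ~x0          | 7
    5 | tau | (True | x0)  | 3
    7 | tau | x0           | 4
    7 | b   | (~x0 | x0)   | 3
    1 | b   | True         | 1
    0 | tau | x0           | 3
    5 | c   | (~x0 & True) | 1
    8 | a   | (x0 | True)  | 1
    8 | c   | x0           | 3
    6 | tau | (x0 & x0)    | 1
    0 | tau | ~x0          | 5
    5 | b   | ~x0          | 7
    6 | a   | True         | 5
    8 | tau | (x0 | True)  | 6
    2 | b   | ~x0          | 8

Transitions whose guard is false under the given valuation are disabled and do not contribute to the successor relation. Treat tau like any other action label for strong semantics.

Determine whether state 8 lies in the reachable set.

Answer: UNREACHABLE

Working:
Guard filter leaves 14 enabled edge(s).
depth 0: {0}
depth 1: {2,3}  now seen {0,2,3}
R = {0,2,3}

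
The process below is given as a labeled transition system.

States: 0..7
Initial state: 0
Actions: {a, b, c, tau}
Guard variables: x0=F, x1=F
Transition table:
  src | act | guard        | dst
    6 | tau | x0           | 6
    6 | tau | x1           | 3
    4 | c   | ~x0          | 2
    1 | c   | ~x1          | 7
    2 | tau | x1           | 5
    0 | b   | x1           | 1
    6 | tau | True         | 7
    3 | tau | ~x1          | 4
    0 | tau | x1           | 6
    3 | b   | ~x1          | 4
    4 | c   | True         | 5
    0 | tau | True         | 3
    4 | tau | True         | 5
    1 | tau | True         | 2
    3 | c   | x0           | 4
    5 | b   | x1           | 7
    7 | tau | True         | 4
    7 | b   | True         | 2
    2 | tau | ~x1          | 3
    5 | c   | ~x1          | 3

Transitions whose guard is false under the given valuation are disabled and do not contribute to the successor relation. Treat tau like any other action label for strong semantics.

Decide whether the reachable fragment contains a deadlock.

Answer: DEADLOCK-FREE

Analysis:
R = {0,2,3,4,5}
  0: tau→3  [1 exit(s)]
  2: tau→3  [1 exit(s)]
  3: b→4  tau→4  [2 exit(s)]
  4: c→2  c→5  tau→5  [3 exit(s)]
  5: c→3  [1 exit(s)]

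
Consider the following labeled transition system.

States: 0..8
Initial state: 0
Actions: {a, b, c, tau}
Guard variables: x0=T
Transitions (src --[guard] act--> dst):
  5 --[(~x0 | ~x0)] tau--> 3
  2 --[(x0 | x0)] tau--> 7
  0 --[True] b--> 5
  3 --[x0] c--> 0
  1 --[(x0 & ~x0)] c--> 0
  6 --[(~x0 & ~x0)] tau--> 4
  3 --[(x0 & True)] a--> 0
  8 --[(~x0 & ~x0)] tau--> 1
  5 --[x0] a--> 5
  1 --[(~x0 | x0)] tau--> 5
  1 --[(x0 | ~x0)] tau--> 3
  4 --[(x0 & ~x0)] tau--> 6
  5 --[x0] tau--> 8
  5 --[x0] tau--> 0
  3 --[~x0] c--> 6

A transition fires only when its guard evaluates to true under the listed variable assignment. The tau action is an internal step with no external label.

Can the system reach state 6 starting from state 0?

9 transition(s) survive guard evaluation.
L0 = {0}
L1 = {5}  cumulative {0,5}
L2 = {8}  cumulative {0,5,8}
R = {0,5,8}

Answer: UNREACHABLE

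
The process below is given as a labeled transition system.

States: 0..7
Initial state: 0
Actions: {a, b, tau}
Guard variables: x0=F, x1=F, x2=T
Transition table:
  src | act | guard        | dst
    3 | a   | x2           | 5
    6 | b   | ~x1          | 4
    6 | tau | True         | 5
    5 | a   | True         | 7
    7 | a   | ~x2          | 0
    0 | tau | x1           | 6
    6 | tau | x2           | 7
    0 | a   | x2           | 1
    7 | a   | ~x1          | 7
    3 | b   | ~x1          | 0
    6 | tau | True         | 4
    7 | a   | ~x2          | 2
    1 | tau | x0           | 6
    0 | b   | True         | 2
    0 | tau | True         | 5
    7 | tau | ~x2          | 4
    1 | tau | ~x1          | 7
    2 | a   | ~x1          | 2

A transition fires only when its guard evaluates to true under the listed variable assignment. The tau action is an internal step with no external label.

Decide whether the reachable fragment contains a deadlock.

Answer: DEADLOCK-FREE

Trace:
R = {0,1,2,5,7}
  0: a→1  b→2  tau→5  [deg 3]
  1: tau→7  [deg 1]
  2: a→2  [deg 1]
  5: a→7  [deg 1]
  7: a→7  [deg 1]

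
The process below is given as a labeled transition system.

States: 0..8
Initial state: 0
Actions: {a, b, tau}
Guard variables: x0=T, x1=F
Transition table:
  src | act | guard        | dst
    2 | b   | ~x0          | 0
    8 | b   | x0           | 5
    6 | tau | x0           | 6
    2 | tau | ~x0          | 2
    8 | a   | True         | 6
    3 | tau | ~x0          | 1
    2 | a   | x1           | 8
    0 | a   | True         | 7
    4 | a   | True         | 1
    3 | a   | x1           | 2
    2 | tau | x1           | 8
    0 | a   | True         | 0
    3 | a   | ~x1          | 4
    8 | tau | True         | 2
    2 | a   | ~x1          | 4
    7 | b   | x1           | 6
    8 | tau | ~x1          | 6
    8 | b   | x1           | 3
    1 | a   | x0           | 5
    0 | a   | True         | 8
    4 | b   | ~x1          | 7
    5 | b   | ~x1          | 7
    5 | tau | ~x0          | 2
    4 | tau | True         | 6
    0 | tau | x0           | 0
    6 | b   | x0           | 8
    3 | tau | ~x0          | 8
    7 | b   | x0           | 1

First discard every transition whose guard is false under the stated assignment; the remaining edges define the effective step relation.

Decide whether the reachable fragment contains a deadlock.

Answer: DEADLOCK-FREE

Trace:
R = {0,1,2,4,5,6,7,8}
  0: a→0  a→7  a→8  tau→0  [deg 4]
  1: a→5  [deg 1]
  2: a→4  [deg 1]
  4: a→1  b→7  tau→6  [deg 3]
  5: b→7  [deg 1]
  6: b→8  tau→6  [deg 2]
  7: b→1  [deg 1]
  8: a→6  b→5  tau→2  tau→6  [deg 4]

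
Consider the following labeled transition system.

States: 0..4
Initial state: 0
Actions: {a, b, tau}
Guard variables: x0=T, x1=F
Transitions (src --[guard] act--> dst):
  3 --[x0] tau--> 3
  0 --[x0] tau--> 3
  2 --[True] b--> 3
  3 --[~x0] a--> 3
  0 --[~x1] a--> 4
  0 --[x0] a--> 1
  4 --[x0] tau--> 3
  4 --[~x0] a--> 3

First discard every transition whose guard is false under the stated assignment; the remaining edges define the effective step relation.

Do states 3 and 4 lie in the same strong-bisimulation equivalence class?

Answer: BISIMILAR

Working:
Compute ~ classes (split until stable):
  P[0] = {{0,1,2,3,4}}
  P[1] = {{0},{1},{2},{3,4}}
Fixed point at round 2; 4 class(es).
class of 3: {3,4}; class of 4: {3,4}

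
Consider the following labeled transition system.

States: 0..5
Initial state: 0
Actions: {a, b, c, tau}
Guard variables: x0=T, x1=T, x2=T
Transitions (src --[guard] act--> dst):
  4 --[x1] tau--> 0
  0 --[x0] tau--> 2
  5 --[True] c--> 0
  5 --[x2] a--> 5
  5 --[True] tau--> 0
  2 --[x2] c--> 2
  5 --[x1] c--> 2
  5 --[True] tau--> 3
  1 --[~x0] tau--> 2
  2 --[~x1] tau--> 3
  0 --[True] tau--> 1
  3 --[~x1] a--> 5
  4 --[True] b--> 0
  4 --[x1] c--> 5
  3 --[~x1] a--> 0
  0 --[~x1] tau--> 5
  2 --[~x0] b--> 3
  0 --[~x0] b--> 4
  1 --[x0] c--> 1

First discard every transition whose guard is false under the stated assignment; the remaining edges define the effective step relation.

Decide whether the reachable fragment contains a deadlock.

Reach set: {0,1,2}
  0: tau→1  tau→2  [2 exit(s)]
  1: c→1  [1 exit(s)]
  2: c→2  [1 exit(s)]

Answer: DEADLOCK-FREE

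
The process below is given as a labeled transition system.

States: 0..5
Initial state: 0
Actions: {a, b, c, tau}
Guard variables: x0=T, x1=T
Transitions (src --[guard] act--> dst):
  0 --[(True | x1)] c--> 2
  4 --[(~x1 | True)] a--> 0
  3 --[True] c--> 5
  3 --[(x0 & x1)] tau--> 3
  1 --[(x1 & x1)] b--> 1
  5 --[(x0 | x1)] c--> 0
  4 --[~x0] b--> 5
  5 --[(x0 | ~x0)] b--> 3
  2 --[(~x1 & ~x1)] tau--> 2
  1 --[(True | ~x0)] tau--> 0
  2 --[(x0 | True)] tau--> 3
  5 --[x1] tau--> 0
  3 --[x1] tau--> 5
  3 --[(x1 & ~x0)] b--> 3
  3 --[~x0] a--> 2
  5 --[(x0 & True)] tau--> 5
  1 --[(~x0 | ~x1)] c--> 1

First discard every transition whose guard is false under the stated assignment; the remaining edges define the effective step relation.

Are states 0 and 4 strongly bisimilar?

Bisimulation quotient by refinement:
  round 0: {{0,1,2,3,4,5}}
  round 1: {{0},{1},{2},{3},{4},{5}}
6 equivalence class(es) (converged in 2)
0∈{0}, 4∈{4}

Answer: NOT BISIMILAR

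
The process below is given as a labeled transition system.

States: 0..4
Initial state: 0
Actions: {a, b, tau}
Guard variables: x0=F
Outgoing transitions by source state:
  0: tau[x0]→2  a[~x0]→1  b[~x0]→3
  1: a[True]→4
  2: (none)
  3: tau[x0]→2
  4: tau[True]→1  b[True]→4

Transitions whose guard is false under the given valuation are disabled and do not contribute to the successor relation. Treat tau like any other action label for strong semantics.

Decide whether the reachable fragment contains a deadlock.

Answer: DEADLOCK at state 3

Working:
Reachable = {0,1,3,4}
  0: a→1  b→3  [2 exit(s)]
  1: a→4  [1 exit(s)]
  3: ∅  [deadlock]
  4: b→4  tau→1  [2 exit(s)]
trace reaching 3: b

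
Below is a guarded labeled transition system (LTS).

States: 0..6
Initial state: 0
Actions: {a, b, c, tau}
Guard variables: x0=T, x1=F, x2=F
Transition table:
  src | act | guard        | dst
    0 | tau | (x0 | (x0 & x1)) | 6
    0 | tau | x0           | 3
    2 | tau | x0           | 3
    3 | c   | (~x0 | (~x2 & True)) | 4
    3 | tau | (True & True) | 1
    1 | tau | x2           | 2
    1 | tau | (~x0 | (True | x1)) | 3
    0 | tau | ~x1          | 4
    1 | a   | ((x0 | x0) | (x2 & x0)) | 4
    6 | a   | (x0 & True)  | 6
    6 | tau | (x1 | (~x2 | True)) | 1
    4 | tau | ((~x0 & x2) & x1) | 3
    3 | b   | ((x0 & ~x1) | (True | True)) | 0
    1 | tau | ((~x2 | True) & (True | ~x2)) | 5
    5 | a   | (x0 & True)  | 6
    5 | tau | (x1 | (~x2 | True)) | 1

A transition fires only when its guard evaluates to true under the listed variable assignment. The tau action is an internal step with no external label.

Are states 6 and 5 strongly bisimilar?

Answer: BISIMILAR

Trace:
Bisimulation quotient by refinement:
  round 0: {{0,1,2,3,4,5,6}}
  round 1: {{0,2},{1,5,6},{3},{4}}
  round 2: {{0},{1},{2},{3},{4},{5,6}}
stable after 3 split(s): 6 block(s)
[6]={5,6}  [5]={5,6}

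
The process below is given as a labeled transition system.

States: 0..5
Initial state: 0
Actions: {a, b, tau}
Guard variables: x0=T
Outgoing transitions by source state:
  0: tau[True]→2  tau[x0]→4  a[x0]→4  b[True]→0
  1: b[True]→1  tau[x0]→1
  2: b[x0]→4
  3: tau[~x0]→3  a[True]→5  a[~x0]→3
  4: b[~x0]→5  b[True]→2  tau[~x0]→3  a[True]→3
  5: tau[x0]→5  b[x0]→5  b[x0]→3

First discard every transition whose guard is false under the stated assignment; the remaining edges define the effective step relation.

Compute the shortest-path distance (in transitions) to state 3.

Layered search for 3:
  Layer 0: {0}
  Layer 1: {2,4}
  Layer 2: {3}
first hit 3 at d=2 via a·a

Answer: 2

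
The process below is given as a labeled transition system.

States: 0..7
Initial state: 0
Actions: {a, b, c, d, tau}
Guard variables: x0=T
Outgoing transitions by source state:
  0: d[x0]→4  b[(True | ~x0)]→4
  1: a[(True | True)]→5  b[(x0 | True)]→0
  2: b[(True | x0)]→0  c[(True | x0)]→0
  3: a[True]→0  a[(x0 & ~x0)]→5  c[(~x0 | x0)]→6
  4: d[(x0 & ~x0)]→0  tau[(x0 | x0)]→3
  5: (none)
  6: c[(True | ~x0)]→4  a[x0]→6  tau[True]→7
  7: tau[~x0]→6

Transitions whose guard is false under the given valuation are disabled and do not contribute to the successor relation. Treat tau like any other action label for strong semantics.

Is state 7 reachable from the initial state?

Guard filter leaves 12 enabled edge(s).
L0 = {0}
L1 = {4}  now seen {0,4}
L2 = {3}  now seen {0,3,4}
L3 = {6}  now seen {0,3,4,6}
L4 = {7}  now seen {0,3,4,6,7}
Reach set: {0,3,4,6,7}
witness 7: d·tau·c·tau

Answer: REACHABLE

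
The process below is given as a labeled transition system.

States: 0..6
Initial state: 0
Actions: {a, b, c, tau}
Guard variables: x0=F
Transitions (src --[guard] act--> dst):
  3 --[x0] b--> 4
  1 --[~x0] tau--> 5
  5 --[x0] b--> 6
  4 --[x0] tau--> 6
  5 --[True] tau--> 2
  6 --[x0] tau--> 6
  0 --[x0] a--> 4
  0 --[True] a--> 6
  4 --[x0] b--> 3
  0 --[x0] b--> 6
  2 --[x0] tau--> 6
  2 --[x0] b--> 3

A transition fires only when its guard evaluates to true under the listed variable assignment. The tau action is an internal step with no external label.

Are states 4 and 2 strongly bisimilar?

Answer: BISIMILAR

Analysis:
Bisimulation quotient by refinement:
  π0 = {{0,1,2,3,4,5,6}}
  π1 = {{0},{1,5},{2,3,4,6}}
  π2 = {{0},{1},{2,3,4,6},{5}}
4 equivalence class(es) (converged in 3)
4∈{2,3,4,6}, 2∈{2,3,4,6}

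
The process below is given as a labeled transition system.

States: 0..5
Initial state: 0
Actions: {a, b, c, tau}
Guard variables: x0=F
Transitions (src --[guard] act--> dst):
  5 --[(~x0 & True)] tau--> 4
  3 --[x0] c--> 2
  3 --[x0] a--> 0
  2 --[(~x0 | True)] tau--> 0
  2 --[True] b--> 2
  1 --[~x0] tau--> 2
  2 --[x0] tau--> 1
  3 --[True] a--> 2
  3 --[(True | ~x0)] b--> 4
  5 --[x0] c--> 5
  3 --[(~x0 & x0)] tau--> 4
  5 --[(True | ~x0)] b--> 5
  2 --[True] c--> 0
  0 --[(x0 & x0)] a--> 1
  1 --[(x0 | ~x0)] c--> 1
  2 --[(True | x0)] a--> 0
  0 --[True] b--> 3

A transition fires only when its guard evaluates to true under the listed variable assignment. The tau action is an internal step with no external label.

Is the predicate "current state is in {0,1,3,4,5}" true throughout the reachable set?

Answer: INVARIANT VIOLATED at state 2

Trace:
Safe = {0,1,3,4,5}
R = {0,2,3,4}
  0: ok
  2: VIOLATES
  3: ok
  4: ok
witness against invariant: b·a → 2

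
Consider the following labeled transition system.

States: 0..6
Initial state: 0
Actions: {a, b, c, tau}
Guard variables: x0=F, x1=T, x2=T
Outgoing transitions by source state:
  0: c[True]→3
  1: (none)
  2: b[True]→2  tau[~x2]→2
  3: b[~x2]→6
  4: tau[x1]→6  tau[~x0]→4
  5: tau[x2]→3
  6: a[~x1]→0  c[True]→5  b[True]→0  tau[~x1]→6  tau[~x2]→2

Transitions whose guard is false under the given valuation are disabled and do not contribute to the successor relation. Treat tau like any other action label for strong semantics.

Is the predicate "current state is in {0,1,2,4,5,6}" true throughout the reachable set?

Answer: INVARIANT VIOLATED at state 3

Trace:
Allowed set {0,1,2,4,5,6}
Reach set: {0,3}
  0: ok
  3: outside
witness against invariant: c → 3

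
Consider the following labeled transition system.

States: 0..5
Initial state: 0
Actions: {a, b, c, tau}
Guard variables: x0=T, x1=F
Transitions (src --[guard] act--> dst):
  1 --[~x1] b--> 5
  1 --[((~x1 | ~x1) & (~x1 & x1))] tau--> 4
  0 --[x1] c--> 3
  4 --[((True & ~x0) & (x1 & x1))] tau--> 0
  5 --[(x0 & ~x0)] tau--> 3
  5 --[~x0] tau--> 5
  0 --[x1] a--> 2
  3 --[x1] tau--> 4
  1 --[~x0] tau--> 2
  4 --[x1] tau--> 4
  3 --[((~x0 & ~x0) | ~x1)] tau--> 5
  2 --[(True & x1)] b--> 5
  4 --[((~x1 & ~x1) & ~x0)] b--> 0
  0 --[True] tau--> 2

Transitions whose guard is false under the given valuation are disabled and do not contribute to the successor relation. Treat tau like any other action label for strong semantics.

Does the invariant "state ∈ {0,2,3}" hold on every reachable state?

Answer: INVARIANT HOLDS

Analysis:
Safe = {0,2,3}
Reach set: {0,2}
  0: ok
  2: ok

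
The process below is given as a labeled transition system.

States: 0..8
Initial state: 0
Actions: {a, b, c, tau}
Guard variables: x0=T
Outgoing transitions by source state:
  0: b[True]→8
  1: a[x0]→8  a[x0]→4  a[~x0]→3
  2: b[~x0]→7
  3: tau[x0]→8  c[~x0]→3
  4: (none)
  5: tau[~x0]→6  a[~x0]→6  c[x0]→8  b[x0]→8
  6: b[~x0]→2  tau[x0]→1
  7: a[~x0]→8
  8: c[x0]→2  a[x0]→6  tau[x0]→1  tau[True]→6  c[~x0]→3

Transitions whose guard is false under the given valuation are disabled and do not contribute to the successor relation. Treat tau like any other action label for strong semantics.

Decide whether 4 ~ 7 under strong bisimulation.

Bisimulation quotient by refinement:
  round 0: {{0,1,2,3,4,5,6,7,8}}
  round 1: {{0},{1},{2,4,7},{3,6},{5},{8}}
  round 2: {{0},{1},{2,4,7},{3},{5},{6},{8}}
7 equivalence class(es) (converged in 3)
class of 4: {2,4,7}; class of 7: {2,4,7}

Answer: BISIMILAR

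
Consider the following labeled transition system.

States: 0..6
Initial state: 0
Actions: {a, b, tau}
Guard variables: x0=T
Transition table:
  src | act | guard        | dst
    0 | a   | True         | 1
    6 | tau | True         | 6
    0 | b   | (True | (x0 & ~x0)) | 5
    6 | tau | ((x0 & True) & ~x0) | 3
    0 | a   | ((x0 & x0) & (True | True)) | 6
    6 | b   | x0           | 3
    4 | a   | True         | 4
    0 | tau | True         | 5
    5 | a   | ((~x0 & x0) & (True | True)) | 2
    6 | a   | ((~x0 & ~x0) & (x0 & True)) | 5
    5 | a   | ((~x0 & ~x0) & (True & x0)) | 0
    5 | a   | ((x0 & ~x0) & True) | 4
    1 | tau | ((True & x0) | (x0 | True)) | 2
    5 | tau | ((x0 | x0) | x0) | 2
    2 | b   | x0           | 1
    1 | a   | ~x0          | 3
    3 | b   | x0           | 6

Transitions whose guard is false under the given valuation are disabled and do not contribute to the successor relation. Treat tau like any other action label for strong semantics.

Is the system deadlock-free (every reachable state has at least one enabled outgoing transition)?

Reach set: {0,1,2,3,5,6}
  0: a→1  a→6  b→5  tau→5  [4 out]
  1: tau→2  [1 out]
  2: b→1  [1 out]
  3: b→6  [1 out]
  5: tau→2  [1 out]
  6: b→3  tau→6  [2 out]

Answer: DEADLOCK-FREE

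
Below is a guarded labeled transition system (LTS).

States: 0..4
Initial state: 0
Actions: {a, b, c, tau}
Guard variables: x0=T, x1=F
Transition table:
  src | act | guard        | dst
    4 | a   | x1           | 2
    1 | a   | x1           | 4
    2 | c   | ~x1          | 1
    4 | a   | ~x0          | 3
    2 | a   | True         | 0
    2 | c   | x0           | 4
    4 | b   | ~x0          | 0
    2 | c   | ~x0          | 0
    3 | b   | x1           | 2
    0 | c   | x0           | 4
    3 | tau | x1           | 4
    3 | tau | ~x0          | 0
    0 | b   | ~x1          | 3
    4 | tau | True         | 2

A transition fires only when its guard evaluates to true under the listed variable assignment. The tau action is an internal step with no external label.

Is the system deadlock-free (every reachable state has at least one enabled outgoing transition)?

Answer: DEADLOCK at state 1

Analysis:
Reachable = {0,1,2,3,4}
  0: b→3  c→4  [2 out]
  1: ∅  [deadlock]
  2: a→0  c→1  c→4  [3 out]
  3: ∅  [deadlock]
  4: tau→2  [1 out]
Path to 1: c·tau·c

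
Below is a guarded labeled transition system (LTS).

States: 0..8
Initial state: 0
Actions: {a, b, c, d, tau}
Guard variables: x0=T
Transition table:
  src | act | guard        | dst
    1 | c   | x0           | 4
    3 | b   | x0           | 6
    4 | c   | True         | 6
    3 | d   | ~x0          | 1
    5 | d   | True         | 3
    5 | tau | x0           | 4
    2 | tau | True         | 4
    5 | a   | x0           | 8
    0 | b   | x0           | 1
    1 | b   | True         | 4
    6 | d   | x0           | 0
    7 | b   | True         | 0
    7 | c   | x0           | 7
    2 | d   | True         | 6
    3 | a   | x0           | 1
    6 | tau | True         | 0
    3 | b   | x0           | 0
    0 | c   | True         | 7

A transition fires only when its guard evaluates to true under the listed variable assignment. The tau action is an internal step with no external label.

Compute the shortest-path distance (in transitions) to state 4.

Breadth-first toward 4:
  L0 = {0}
  L1 = {1,7}
  L2 = {4}
first hit 4 at d=2 via b·b

Answer: 2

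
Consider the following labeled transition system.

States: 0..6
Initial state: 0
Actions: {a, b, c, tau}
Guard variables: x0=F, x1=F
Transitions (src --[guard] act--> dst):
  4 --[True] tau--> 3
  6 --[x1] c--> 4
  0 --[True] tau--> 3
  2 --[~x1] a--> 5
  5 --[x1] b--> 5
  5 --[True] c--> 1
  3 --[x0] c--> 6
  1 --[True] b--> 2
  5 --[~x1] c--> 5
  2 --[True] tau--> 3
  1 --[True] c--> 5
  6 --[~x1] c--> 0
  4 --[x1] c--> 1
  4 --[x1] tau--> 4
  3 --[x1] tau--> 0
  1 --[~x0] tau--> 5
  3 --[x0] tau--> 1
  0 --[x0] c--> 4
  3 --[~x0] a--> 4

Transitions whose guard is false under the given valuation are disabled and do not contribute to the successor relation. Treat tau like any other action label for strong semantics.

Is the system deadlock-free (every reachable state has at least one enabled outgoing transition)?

Reachable = {0,3,4}
  0: tau→3  [1 out]
  3: a→4  [1 out]
  4: tau→3  [1 out]

Answer: DEADLOCK-FREE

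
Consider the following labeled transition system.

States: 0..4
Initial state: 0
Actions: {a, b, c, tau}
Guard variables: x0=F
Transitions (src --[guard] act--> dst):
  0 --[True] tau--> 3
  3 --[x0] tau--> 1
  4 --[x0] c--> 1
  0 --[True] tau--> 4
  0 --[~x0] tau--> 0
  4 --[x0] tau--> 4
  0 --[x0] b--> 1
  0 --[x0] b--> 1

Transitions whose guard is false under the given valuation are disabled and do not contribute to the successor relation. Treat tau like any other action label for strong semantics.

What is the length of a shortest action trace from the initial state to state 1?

Answer: UNREACHABLE

Working:
BFS to 1:
  Layer 0: {0}
  Layer 1: {3,4}
1 never appears.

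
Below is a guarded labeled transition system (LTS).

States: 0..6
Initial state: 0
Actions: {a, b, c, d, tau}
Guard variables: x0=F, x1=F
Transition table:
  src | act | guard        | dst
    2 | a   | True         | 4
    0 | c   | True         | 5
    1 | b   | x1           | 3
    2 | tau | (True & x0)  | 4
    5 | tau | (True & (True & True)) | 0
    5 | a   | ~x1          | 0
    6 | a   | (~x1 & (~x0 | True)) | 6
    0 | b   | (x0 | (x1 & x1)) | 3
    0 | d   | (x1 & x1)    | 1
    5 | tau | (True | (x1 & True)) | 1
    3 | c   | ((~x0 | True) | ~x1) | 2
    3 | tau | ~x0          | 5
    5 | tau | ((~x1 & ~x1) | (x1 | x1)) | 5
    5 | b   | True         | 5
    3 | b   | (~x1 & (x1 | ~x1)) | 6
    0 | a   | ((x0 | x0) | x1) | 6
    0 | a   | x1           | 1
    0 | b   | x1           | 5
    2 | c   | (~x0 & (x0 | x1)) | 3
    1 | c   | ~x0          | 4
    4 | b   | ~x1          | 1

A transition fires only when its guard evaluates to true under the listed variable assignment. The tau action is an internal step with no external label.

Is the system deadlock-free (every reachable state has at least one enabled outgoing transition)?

Answer: DEADLOCK-FREE

Trace:
Reach set: {0,1,4,5}
  0: c→5  [1 exit(s)]
  1: c→4  [1 exit(s)]
  4: b→1  [1 exit(s)]
  5: a→0  b→5  tau→0  tau→1  tau→5  [5 exit(s)]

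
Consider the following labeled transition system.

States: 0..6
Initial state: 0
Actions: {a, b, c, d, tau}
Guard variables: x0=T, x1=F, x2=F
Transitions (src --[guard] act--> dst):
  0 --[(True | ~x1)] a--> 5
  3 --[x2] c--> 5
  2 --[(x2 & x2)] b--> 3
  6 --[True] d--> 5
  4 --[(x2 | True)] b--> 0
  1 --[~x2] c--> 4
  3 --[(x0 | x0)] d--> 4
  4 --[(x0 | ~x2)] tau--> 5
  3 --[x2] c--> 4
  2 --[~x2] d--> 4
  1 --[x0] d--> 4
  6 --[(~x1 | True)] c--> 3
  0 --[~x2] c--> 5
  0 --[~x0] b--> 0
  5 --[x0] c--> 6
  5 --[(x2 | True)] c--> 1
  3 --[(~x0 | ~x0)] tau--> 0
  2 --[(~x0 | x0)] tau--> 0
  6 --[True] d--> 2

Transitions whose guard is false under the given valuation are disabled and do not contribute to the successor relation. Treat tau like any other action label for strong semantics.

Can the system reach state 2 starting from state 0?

Answer: REACHABLE

Trace:
Guard filter leaves 14 enabled edge(s).
L0 = {0}
L1 = {5}  total {0,5}
L2 = {1,6}  total {0,1,5,6}
L3 = {2,3,4}  total {0,1,2,3,4,5,6}
R = {0,1,2,3,4,5,6}
trace reaching 2: a·c·d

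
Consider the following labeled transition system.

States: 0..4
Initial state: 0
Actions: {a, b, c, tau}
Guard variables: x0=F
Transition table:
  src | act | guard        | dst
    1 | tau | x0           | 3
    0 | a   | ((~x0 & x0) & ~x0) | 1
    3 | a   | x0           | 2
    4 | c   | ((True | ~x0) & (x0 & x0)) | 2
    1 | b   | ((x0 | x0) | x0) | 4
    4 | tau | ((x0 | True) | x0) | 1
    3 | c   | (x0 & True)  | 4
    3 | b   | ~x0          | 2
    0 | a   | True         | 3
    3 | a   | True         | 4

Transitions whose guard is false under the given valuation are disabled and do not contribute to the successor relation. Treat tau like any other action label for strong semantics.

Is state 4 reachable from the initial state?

Answer: REACHABLE

Analysis:
4 transition(s) survive guard evaluation.
L0 = {0}
L1 = {3}  total {0,3}
L2 = {2,4}  total {0,2,3,4}
L3 = {1}  total {0,1,2,3,4}
Reach set: {0,1,2,3,4}
Path to 4: a·a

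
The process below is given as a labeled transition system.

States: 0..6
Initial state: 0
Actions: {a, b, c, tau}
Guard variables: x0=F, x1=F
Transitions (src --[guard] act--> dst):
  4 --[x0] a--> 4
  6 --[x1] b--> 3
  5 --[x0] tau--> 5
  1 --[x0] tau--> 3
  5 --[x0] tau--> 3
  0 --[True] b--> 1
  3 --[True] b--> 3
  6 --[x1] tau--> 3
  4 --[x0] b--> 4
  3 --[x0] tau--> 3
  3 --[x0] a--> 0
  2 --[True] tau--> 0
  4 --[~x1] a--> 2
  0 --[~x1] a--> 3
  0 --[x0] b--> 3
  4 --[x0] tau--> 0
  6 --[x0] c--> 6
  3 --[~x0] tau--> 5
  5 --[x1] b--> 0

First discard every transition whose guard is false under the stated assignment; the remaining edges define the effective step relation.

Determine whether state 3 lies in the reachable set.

Guard filter leaves 6 enabled edge(s).
Layer 0: {0}
Layer 1: {1,3}  now seen {0,1,3}
Layer 2: {5}  now seen {0,1,3,5}
R = {0,1,3,5}
witness 3: a

Answer: REACHABLE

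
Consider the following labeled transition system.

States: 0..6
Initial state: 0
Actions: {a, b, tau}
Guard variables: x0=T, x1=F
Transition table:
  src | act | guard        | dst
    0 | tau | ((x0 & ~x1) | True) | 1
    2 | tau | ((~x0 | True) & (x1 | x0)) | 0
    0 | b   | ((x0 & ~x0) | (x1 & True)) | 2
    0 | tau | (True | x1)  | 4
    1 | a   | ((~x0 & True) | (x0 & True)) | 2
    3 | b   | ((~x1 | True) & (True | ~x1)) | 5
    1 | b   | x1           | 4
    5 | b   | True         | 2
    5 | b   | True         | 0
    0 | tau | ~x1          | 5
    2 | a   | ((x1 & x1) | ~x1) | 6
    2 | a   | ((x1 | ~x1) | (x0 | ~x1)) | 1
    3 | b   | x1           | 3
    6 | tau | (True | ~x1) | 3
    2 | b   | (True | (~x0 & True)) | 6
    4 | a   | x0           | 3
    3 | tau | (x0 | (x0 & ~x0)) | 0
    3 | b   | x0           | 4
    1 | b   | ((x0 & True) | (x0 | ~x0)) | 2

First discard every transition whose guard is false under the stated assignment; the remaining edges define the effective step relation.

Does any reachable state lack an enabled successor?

Reach set: {0,1,2,3,4,5,6}
  0: tau→1  tau→4  tau→5  [3 out]
  1: a→2  b→2  [2 out]
  2: a→1  a→6  b→6  tau→0  [4 out]
  3: b→4  b→5  tau→0  [3 out]
  4: a→3  [1 out]
  5: b→0  b→2  [2 out]
  6: tau→3  [1 out]

Answer: DEADLOCK-FREE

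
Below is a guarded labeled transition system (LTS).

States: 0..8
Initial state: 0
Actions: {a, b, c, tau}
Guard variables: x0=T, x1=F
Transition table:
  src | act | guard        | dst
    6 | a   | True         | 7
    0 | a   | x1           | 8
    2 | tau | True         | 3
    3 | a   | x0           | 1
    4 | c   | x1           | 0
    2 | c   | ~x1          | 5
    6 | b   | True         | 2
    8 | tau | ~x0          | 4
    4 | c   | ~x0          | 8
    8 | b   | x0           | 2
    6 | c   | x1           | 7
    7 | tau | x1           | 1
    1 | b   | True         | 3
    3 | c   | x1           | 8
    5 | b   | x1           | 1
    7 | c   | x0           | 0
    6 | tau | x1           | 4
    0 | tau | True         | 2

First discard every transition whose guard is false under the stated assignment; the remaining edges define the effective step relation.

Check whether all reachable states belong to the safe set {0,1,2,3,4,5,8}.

Inv-set: {0,1,2,3,4,5,8}
R = {0,1,2,3,5}
  0: safe
  1: safe
  2: safe
  3: safe
  5: safe

Answer: INVARIANT HOLDS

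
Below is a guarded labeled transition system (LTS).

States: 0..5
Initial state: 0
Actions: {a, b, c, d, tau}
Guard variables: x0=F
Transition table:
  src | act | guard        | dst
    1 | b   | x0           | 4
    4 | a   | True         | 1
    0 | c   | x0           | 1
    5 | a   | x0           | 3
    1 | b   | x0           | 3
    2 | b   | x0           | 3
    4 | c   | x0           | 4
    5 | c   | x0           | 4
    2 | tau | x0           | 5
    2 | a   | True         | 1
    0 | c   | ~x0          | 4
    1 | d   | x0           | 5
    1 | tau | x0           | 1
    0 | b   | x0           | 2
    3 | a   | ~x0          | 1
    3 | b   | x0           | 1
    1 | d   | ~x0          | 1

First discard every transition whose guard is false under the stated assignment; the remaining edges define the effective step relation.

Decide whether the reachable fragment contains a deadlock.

Reach set: {0,1,4}
  0: c→4  [deg 1]
  1: d→1  [deg 1]
  4: a→1  [deg 1]

Answer: DEADLOCK-FREE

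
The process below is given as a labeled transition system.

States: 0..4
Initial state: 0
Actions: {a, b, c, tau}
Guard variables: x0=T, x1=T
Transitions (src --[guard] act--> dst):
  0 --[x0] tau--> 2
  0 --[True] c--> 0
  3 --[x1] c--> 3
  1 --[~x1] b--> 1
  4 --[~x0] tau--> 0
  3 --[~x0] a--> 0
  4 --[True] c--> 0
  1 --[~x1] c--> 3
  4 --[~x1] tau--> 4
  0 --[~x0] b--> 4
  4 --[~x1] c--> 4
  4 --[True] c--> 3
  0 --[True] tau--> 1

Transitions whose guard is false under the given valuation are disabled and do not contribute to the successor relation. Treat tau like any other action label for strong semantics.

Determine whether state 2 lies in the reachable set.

After dropping false guards: 6 live edges.
Layer 0: {0}
Layer 1: {1,2}  total {0,1,2}
Reach set: {0,1,2}
trace reaching 2: tau

Answer: REACHABLE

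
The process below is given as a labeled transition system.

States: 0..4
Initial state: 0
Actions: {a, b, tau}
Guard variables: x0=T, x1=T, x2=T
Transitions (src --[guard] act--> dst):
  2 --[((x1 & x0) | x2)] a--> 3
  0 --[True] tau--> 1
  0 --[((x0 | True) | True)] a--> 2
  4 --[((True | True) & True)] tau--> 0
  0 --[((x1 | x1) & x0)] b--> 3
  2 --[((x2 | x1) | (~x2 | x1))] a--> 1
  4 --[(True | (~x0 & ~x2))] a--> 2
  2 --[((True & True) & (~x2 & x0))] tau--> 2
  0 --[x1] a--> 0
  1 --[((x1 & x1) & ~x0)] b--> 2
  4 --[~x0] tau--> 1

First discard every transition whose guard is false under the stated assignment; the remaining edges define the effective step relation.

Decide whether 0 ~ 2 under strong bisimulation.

Refine partition for ~:
  P[0] = {{0,1,2,3,4}}
  P[1] = {{0},{1,3},{2},{4}}
Fixed point at round 2; 4 class(es).
class of 0: {0}; class of 2: {2}

Answer: NOT BISIMILAR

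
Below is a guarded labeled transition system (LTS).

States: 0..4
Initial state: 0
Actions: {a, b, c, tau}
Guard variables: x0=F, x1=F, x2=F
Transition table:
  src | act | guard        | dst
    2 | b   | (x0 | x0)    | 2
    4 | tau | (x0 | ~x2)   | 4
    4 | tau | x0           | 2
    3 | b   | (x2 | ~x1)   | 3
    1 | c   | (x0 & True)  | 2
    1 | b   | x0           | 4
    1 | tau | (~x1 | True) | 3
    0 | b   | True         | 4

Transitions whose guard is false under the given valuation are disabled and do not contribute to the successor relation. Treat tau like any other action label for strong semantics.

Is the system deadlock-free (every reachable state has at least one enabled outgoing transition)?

Answer: DEADLOCK-FREE

Analysis:
Reachable = {0,4}
  0: b→4  [1 exit(s)]
  4: tau→4  [1 exit(s)]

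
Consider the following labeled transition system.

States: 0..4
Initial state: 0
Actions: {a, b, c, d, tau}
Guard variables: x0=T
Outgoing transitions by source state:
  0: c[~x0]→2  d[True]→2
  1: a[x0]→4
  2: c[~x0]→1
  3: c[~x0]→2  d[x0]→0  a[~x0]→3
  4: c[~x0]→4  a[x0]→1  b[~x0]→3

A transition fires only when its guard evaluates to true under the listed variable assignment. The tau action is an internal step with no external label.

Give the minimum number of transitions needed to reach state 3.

BFS to 3:
  Layer 0: {0}
  Layer 1: {2}
3 never appears.

Answer: UNREACHABLE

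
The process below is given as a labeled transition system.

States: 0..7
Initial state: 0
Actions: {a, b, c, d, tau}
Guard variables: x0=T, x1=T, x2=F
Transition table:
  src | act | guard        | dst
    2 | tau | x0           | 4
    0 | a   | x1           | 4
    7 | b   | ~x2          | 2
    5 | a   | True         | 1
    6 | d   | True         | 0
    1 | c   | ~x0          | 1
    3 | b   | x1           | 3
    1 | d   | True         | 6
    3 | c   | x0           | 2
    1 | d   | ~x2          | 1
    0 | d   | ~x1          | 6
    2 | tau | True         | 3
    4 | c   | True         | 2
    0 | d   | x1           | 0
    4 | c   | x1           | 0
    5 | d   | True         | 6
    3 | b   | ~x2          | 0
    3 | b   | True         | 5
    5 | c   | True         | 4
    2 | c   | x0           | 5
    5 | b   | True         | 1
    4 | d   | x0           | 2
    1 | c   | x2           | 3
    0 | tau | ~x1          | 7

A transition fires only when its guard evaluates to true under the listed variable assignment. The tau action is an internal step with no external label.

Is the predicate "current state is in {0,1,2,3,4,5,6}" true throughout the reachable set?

Safe = {0,1,2,3,4,5,6}
Reach set: {0,1,2,3,4,5,6}
  0: ok
  1: ok
  2: ok
  3: ok
  4: ok
  5: ok
  6: ok

Answer: INVARIANT HOLDS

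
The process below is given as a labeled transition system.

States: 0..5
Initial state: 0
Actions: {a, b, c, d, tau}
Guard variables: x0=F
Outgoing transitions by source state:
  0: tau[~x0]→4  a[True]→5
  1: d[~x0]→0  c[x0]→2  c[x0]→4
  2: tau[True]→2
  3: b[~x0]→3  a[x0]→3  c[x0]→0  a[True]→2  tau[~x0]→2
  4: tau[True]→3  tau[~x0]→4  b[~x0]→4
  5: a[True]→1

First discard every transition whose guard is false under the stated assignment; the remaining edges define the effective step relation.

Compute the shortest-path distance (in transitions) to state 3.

Layered search for 3:
  Layer 0: {0}
  Layer 1: {4,5}
  Layer 2: {1,3}
depth(3)=2, e.g. tau·tau

Answer: 2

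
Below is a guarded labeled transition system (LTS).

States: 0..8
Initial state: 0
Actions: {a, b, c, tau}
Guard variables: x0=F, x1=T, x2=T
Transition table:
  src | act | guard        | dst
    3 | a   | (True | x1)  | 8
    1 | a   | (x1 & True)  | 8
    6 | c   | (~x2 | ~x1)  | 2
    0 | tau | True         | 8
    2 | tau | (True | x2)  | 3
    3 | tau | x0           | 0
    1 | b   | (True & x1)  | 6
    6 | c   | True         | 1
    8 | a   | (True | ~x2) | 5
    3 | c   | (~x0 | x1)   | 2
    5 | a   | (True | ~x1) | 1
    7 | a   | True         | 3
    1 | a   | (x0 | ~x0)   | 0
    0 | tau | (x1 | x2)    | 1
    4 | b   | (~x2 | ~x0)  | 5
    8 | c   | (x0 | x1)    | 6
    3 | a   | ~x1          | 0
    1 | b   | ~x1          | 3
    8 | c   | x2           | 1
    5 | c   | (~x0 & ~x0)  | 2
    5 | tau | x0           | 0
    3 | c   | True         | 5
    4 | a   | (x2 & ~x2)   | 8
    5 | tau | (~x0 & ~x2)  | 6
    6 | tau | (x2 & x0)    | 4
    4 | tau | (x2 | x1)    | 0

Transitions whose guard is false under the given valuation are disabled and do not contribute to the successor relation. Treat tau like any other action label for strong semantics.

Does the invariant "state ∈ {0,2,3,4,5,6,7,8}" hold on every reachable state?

Safe = {0,2,3,4,5,6,7,8}
R = {0,1,2,3,5,6,8}
  0: ✓
  1: outside
  2: ✓
  3: ✓
  5: ✓
  6: ✓
  8: ✓
witness against invariant: tau → 1

Answer: INVARIANT VIOLATED at state 1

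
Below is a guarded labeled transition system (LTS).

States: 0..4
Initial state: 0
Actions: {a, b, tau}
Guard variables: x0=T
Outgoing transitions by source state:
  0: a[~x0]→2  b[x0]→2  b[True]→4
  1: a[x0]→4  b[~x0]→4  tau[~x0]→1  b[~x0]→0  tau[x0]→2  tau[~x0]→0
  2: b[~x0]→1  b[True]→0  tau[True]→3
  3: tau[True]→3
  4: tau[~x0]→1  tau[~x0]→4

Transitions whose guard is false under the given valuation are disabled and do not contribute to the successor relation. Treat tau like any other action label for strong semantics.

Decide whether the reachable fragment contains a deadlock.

R = {0,2,3,4}
  0: b→2  b→4  [deg 2]
  2: b→0  tau→3  [deg 2]
  3: tau→3  [deg 1]
  4: ∅  [STUCK]
Path to 4: b

Answer: DEADLOCK at state 4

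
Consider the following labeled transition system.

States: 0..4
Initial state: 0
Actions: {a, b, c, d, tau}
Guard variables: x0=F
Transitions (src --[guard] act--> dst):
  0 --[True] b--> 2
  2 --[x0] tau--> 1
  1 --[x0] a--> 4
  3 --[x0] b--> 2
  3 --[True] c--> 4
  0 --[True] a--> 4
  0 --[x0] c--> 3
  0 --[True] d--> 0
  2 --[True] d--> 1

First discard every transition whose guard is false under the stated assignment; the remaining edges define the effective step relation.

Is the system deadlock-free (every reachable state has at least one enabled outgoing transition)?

Answer: DEADLOCK at state 1

Working:
Reach set: {0,1,2,4}
  0: a→4  b→2  d→0  [3 exit(s)]
  1: ∅  [no exit]
  2: d→1  [1 exit(s)]
  4: ∅  [no exit]
Path to 1: b·d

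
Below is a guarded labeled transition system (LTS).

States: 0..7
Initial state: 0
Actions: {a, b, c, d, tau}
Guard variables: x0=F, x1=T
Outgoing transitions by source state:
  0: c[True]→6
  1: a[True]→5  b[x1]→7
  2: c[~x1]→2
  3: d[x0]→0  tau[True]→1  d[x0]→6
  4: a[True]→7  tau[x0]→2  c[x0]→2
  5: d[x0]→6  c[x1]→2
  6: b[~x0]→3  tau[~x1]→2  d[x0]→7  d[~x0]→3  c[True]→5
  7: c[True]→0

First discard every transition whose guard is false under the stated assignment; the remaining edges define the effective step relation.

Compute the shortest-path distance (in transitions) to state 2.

Layered search for 2:
  Layer 0: {0}
  Layer 1: {6}
  Layer 2: {3,5}
  Layer 3: {1,2}
2 enters at depth 3; path c·c·c

Answer: 3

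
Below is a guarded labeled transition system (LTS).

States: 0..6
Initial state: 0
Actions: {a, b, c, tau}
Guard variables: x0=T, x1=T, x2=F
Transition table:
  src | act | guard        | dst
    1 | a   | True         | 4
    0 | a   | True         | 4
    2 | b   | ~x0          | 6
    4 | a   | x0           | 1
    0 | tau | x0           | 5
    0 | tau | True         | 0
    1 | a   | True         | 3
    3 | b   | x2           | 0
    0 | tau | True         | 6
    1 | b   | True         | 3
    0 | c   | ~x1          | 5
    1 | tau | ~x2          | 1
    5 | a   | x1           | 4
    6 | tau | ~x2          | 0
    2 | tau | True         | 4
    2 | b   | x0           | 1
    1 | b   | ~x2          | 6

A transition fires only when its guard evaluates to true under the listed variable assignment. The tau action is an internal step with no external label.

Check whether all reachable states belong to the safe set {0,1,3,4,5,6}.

Answer: INVARIANT HOLDS

Analysis:
Safe = {0,1,3,4,5,6}
Reachable = {0,1,3,4,5,6}
  0: ✓
  1: ✓
  3: ✓
  4: ✓
  5: ✓
  6: ✓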